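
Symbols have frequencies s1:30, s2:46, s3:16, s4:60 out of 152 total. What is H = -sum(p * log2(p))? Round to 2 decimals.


Computing entropy H = -sum(p_i * log2(p_i)):
  s1: p = 30/152 = 0.1974, -p*log2(p) = 0.4620
  s2: p = 46/152 = 0.3026, -p*log2(p) = 0.5218
  s3: p = 16/152 = 0.1053, -p*log2(p) = 0.3419
  s4: p = 60/152 = 0.3947, -p*log2(p) = 0.5294
H = sum of terms = 1.8551
Rounded to 2 decimals: 1.86

1.86


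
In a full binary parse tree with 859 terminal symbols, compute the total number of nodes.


Leaf nodes (terminals): 859
Internal nodes = n - 1 = 859 - 1 = 858
Total = leaves + internal = 859 + 858 = 1717

1717


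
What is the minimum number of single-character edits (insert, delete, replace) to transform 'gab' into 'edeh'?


Building DP table for s1='gab' (len 3) and s2='edeh' (len 4):
       e  d  e  h
    0  1  2  3  4
  g 1  1  2  3  4
  a 2  2  2  3  4
  b 3  3  3  3  4
Edit distance = dp[3][4] = 4

4


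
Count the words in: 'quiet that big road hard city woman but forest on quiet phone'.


Counting words by splitting on spaces:
  Word 1: 'quiet'
  Word 2: 'that'
  Word 3: 'big'
  Word 4: 'road'
  Word 5: 'hard'
  Word 6: 'city'
  Word 7: 'woman'
  Word 8: 'but'
  Word 9: 'forest'
  Word 10: 'on'
  Word 11: 'quiet'
  Word 12: 'phone'
Total words: 12

12


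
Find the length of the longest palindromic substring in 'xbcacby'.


Scanning 'xbcacby' for palindromic substrings.
Substring at positions 1-5: 'bcacb'.
Check: reverse('bcacb') = 'bcacb' -> palindrome confirmed.
Neighbouring characters ('x' / 'y') break symmetry, so it cannot extend further.
No longer palindromic substring exists; longest length = 5

5


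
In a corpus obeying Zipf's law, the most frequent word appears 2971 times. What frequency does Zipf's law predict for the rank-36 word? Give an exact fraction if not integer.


Zipf's law: freq(rank) = f1 / rank
f1 = 2971, rank = 36
freq = 2971 / 36
GCD(2971, 36) = 1
Simplified: 2971/36

2971/36


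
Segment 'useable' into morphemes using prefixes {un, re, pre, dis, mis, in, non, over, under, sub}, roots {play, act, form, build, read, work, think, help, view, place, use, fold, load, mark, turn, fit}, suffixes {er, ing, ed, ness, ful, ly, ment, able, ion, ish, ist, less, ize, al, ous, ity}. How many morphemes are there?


Segmenting 'useable' against the inventory:
  'use' -> root (morpheme 1)
  'able' -> suffix (morpheme 2)
Total morphemes: 2

2


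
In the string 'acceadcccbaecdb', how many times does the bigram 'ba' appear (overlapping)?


Scanning 'acceadcccbaecdb' for bigram 'ba':
  Position 0: 'ac' -> no
  Position 1: 'cc' -> no
  Position 2: 'ce' -> no
  Position 3: 'ea' -> no
  Position 4: 'ad' -> no
  Position 5: 'dc' -> no
  Position 6: 'cc' -> no
  Position 7: 'cc' -> no
  Position 8: 'cb' -> no
  Position 9: 'ba' -> MATCH
  Position 10: 'ae' -> no
  Position 11: 'ec' -> no
  Position 12: 'cd' -> no
  Position 13: 'db' -> no
Total matches: 1

1


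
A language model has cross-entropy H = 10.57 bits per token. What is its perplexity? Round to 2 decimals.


Perplexity formula: PP = 2^H
H = 10.57
PP = 2^10.57
Decompose: 2^10.57 = 2^10 * 2^0.57
2^10 = 1024, 2^0.57 ~ 1.4845236
PP ~ 1024 * 1.4845236 = 1520.1521664
Rounded to 2 decimals: 1520.15

1520.15


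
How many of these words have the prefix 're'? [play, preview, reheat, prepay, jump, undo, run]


Checking each word for prefix 're':
  'play' -> no (count: 0)
  'preview' -> no (count: 0)
  'reheat' -> YES, starts with 're' (count: 1)
  'prepay' -> no (count: 1)
  'jump' -> no (count: 1)
  'undo' -> no (count: 1)
  'run' -> no (count: 1)
Total with prefix 're': 1

1


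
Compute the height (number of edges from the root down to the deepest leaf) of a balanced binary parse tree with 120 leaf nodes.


In a balanced binary tree with n leaves the deepest leaf is ceil(log2(n)) edges below the root.
log2(120) = 6.9069
ceil(6.9069) = 7
height (edges) = 7

7


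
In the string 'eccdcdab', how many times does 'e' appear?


Scanning 'eccdcdab' for 'e':
  Position 0: 'e' -> MATCH (count: 1)
Total occurrences of 'e': 1

1


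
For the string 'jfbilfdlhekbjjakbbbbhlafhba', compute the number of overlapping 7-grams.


String 'jfbilfdlhekbjjakbbbbhlafhba' has length L = 27.
Number of overlapping n-grams = L - n + 1
Substituting: 27 - 7 + 1 = 21

21


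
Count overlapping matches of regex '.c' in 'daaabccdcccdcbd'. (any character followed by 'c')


Pattern: .c means any character followed by 'c'.
Scanning 'daaabccdcccdcbd' position-by-position:
  Pos 0: window 'da' -> no
  Pos 1: window 'aa' -> no
  Pos 2: window 'aa' -> no
  Pos 3: window 'ab' -> no
  Pos 4: window 'bc' -> MATCH
  Pos 5: window 'cc' -> MATCH
  Pos 6: window 'cd' -> no
  Pos 7: window 'dc' -> MATCH
  Pos 8: window 'cc' -> MATCH
  Pos 9: window 'cc' -> MATCH
  Pos 10: window 'cd' -> no
  Pos 11: window 'dc' -> MATCH
  Pos 12: window 'cb' -> no
  Pos 13: window 'bd' -> no
  Pos 14: window 'd' -> no
Total matches: 6

6


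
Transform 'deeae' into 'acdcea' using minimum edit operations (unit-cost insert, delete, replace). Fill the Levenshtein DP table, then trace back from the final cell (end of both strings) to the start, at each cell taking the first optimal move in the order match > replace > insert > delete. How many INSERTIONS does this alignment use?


Edit distance = 4. Backtracking from cell (5, 6) with preference match > replace > insert > delete,
then listing the resulting alignment 'deeae' -> 'acdcea' left to right:
  Step 1: insert 'a' [insertion #1]
  Step 2: insert 'c' [insertion #2]
  Step 3: keep 'd'
  Step 4: replace e->c
  Step 5: keep 'e'
  Step 6: keep 'a'
  Step 7: delete 'e'
Total insertions: 2

2


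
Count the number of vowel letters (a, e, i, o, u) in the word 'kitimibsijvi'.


Scanning each character of 'kitimibsijvi':
  Position 1: 'k' -> consonant (running count: 0)
  Position 2: 'i' -> vowel (running count: 1)
  Position 3: 't' -> consonant (running count: 1)
  Position 4: 'i' -> vowel (running count: 2)
  Position 5: 'm' -> consonant (running count: 2)
  Position 6: 'i' -> vowel (running count: 3)
  Position 7: 'b' -> consonant (running count: 3)
  Position 8: 's' -> consonant (running count: 3)
  Position 9: 'i' -> vowel (running count: 4)
  Position 10: 'j' -> consonant (running count: 4)
  Position 11: 'v' -> consonant (running count: 4)
  Position 12: 'i' -> vowel (running count: 5)
Total vowels: 5

5


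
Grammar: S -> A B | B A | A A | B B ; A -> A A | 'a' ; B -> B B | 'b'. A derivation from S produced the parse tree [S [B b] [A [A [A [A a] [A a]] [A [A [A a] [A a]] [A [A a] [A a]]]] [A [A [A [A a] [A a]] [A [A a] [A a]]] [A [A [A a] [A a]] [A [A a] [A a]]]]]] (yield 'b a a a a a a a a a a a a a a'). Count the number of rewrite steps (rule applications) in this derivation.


Every bracketed nonterminal node [X ...] in the tree is produced by exactly one rule application.
Reading the tree off as a leftmost derivation:
  Step 1: S  =>  B A   (applied S -> B A)
  Step 2: B A  =>  b A   (applied B -> b)
  Step 3: b A  =>  b A A   (applied A -> A A)
  Step 4: b A A  =>  b A A A   (applied A -> A A)
  Step 5: b A A A  =>  b A A A A   (applied A -> A A)
  Step 6: b A A A A  =>  b a A A A   (applied A -> a)
  Step 7: b a A A A  =>  b a a A A   (applied A -> a)
  Step 8: b a a A A  =>  b a a A A A   (applied A -> A A)
  Step 9: b a a A A A  =>  b a a A A A A   (applied A -> A A)
  Step 10: b a a A A A A  =>  b a a a A A A   (applied A -> a)
  Step 11: b a a a A A A  =>  b a a a a A A   (applied A -> a)
  Step 12: b a a a a A A  =>  b a a a a A A A   (applied A -> A A)
  Step 13: b a a a a A A A  =>  b a a a a a A A   (applied A -> a)
  Step 14: b a a a a a A A  =>  b a a a a a a A   (applied A -> a)
  Step 15: b a a a a a a A  =>  b a a a a a a A A   (applied A -> A A)
  Step 16: b a a a a a a A A  =>  b a a a a a a A A A   (applied A -> A A)
  Step 17: b a a a a a a A A A  =>  b a a a a a a A A A A   (applied A -> A A)
  Step 18: b a a a a a a A A A A  =>  b a a a a a a a A A A   (applied A -> a)
  Step 19: b a a a a a a a A A A  =>  b a a a a a a a a A A   (applied A -> a)
  Step 20: b a a a a a a a a A A  =>  b a a a a a a a a A A A   (applied A -> A A)
  Step 21: b a a a a a a a a A A A  =>  b a a a a a a a a a A A   (applied A -> a)
  Step 22: b a a a a a a a a a A A  =>  b a a a a a a a a a a A   (applied A -> a)
  Step 23: b a a a a a a a a a a A  =>  b a a a a a a a a a a A A   (applied A -> A A)
  Step 24: b a a a a a a a a a a A A  =>  b a a a a a a a a a a A A A   (applied A -> A A)
  Step 25: b a a a a a a a a a a A A A  =>  b a a a a a a a a a a a A A   (applied A -> a)
  Step 26: b a a a a a a a a a a a A A  =>  b a a a a a a a a a a a a A   (applied A -> a)
  Step 27: b a a a a a a a a a a a a A  =>  b a a a a a a a a a a a a A A   (applied A -> A A)
  Step 28: b a a a a a a a a a a a a A A  =>  b a a a a a a a a a a a a a A   (applied A -> a)
  Step 29: b a a a a a a a a a a a a a A  =>  b a a a a a a a a a a a a a a   (applied A -> a)
Final yield: b a a a a a a a a a a a a a a
Total rewrite steps: 29

29


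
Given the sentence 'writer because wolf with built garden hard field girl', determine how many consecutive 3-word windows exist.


Word trigrams from [9] words:
  Trigram 1: (writer because wolf)
  Trigram 2: (because wolf with)
  Trigram 3: (wolf with built)
  Trigram 4: (with built garden)
  Trigram 5: (built garden hard)
  Trigram 6: (garden hard field)
  Trigram 7: (hard field girl)
Total word trigrams: 9 - 2 = 7

7


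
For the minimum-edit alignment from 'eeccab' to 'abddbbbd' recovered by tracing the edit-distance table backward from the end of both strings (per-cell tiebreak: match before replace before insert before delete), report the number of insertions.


Edit distance = 7. Backtracking from cell (6, 8) with preference match > replace > insert > delete,
then listing the resulting alignment 'eeccab' -> 'abddbbbd' left to right:
  Step 1: insert 'a' [insertion #1]
  Step 2: replace e->b
  Step 3: replace e->d
  Step 4: replace c->d
  Step 5: replace c->b
  Step 6: replace a->b
  Step 7: keep 'b'
  Step 8: insert 'd' [insertion #2]
Total insertions: 2

2


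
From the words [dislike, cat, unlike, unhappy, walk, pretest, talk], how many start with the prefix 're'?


Checking each word for prefix 're':
  'dislike' -> no (count: 0)
  'cat' -> no (count: 0)
  'unlike' -> no (count: 0)
  'unhappy' -> no (count: 0)
  'walk' -> no (count: 0)
  'pretest' -> no (count: 0)
  'talk' -> no (count: 0)
Total with prefix 're': 0

0


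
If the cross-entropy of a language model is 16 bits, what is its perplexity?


Perplexity formula: PP = 2^H
H = 16
PP = 2^16
PP = 2^16 = 65536

65536


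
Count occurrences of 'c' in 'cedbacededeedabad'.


Scanning 'cedbacededeedabad' for 'c':
  Position 0: 'c' -> MATCH (count: 1)
  Position 5: 'c' -> MATCH (count: 2)
Total occurrences of 'c': 2

2


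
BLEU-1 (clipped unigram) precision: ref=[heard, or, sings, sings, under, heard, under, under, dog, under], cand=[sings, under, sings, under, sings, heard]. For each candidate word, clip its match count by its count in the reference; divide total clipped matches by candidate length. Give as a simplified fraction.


Reference word counts: {'dog': 1, 'heard': 2, 'or': 1, 'sings': 2, 'under': 4}
Checking each candidate word (with clipping):
  'sings' -> in reference (ref count 2, used 1/2) -> match (matches: 1)
  'under' -> in reference (ref count 4, used 1/4) -> match (matches: 2)
  'sings' -> in reference (ref count 2, used 2/2) -> match (matches: 3)
  'under' -> in reference (ref count 4, used 2/4) -> match (matches: 4)
  'sings' -> ref count 2 already used up (2/2) -> clipped, no match (matches: 4)
  'heard' -> in reference (ref count 2, used 1/2) -> match (matches: 5)
Clipped matches: 5, Candidate length: 6
Precision = 5/6

5/6


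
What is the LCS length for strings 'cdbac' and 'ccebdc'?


DP table for LCS of 'cdbac' and 'ccebdc':
       c  c  e  b  d  c
    0  0  0  0  0  0  0
  c 0  1  1  1  1  1  1
  d 0  1  1  1  1  2  2
  b 0  1  1  1  2  2  2
  a 0  1  1  1  2  2  2
  c 0  1  2  2  2  2  3
LCS: 'cdc'
LCS length = 3

3


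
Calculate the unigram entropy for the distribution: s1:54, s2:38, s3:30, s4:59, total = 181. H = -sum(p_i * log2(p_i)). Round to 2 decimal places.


Computing entropy H = -sum(p_i * log2(p_i)):
  s1: p = 54/181 = 0.2983, -p*log2(p) = 0.5206
  s2: p = 38/181 = 0.2099, -p*log2(p) = 0.4728
  s3: p = 30/181 = 0.1657, -p*log2(p) = 0.4298
  s4: p = 59/181 = 0.3260, -p*log2(p) = 0.5272
H = sum of terms = 1.9504
Rounded to 2 decimals: 1.95

1.95


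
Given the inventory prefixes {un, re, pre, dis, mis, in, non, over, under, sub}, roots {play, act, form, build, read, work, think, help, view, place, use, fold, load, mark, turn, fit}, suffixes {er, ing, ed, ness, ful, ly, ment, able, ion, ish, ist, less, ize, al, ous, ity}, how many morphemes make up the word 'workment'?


Segmenting 'workment' against the inventory:
  'work' -> root (morpheme 1)
  'ment' -> suffix (morpheme 2)
Total morphemes: 2

2


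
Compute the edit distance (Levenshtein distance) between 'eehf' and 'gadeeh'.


Building DP table for s1='eehf' (len 4) and s2='gadeeh' (len 6):
       g  a  d  e  e  h
    0  1  2  3  4  5  6
  e 1  1  2  3  3  4  5
  e 2  2  2  3  3  3  4
  h 3  3  3  3  4  4  3
  f 4  4  4  4  4  5  4
Edit distance = dp[4][6] = 4

4


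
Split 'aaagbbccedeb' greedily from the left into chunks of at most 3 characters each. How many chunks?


'aaagbbccedeb' has 12 characters.
Chunking with max size 3:
  Chunk 1: 'aaa' (positions 0-2)
  Chunk 2: 'gbb' (positions 3-5)
  Chunk 3: 'cce' (positions 6-8)
  Chunk 4: 'deb' (positions 9-11)
Total chunks: ceil(12 / 3) = 4

4


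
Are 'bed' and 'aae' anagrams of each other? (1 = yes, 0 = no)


Sort characters of 'bed': 'bde'
Sort characters of 'aae': 'aae'
Sorted forms differ -> they are NOT anagrams
Result: 0

0


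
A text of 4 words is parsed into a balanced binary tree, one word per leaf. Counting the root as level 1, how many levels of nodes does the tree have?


In a balanced binary tree with n leaves the deepest leaf is ceil(log2(n)) edges below the root,
so counting node levels inclusive of root and leaves gives ceil(log2(n)) + 1 levels.
log2(4) = 2.0000
ceil(2.0000) = 2
levels = 2 + 1 = 3

3


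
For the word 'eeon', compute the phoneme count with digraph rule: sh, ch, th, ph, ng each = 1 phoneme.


Parsing 'eeon' greedily, digraphs first:
  'e' -> vowel phoneme (phonemes so far: 1)
  'e' -> vowel phoneme (phonemes so far: 2)
  'o' -> vowel phoneme (phonemes so far: 3)
  'n' -> consonant phoneme (phonemes so far: 4)
Total phonemes: 4

4


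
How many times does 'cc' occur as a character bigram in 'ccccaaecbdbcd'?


Scanning 'ccccaaecbdbcd' for bigram 'cc':
  Position 0: 'cc' -> MATCH
  Position 1: 'cc' -> MATCH
  Position 2: 'cc' -> MATCH
  Position 3: 'ca' -> no
  Position 4: 'aa' -> no
  Position 5: 'ae' -> no
  Position 6: 'ec' -> no
  Position 7: 'cb' -> no
  Position 8: 'bd' -> no
  Position 9: 'db' -> no
  Position 10: 'bc' -> no
  Position 11: 'cd' -> no
Total matches: 3

3


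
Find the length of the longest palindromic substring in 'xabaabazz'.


Scanning 'xabaabazz' for palindromic substrings.
Substring at positions 1-6: 'abaaba'.
Check: reverse('abaaba') = 'abaaba' -> palindrome confirmed.
Neighbouring characters ('x' / 'z') break symmetry, so it cannot extend further.
No longer palindromic substring exists; longest length = 6

6


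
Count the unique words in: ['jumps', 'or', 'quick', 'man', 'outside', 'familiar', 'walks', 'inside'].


Listing all tokens and tracking unique types:
  Token 1: 'jumps' -> NEW (unique so far: 1)
  Token 2: 'or' -> NEW (unique so far: 2)
  Token 3: 'quick' -> NEW (unique so far: 3)
  Token 4: 'man' -> NEW (unique so far: 4)
  Token 5: 'outside' -> NEW (unique so far: 5)
  Token 6: 'familiar' -> NEW (unique so far: 6)
  Token 7: 'walks' -> NEW (unique so far: 7)
  Token 8: 'inside' -> NEW (unique so far: 8)
Unique types: ('familiar', 'inside', 'jumps', 'man', 'or', 'outside', 'quick', 'walks')
Vocabulary size: 8

8


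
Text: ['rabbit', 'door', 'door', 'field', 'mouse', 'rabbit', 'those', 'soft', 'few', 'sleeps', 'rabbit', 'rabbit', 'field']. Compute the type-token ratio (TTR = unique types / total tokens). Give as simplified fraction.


Tokens: 13
Unique types: ('door', 'few', 'field', 'mouse', 'rabbit', 'sleeps', 'soft', 'those') = 8
TTR = 8/13
Already in lowest terms.

8/13


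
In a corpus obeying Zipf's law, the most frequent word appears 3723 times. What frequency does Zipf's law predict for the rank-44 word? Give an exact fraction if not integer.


Zipf's law: freq(rank) = f1 / rank
f1 = 3723, rank = 44
freq = 3723 / 44
GCD(3723, 44) = 1
Simplified: 3723/44

3723/44


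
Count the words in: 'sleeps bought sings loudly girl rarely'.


Counting words by splitting on spaces:
  Word 1: 'sleeps'
  Word 2: 'bought'
  Word 3: 'sings'
  Word 4: 'loudly'
  Word 5: 'girl'
  Word 6: 'rarely'
Total words: 6

6


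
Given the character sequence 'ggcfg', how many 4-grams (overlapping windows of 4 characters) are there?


String 'ggcfg' has length L = 5.
Number of overlapping n-grams = L - n + 1
Substituting: 5 - 4 + 1 = 2

2


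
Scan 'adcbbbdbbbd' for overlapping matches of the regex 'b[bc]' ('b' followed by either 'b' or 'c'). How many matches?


Pattern: b[bc] means 'b' followed by either 'b' or 'c'.
Scanning 'adcbbbdbbbd' position-by-position:
  Pos 0: window 'ad' -> no
  Pos 1: window 'dc' -> no
  Pos 2: window 'cb' -> no
  Pos 3: window 'bb' -> MATCH
  Pos 4: window 'bb' -> MATCH
  Pos 5: window 'bd' -> no
  Pos 6: window 'db' -> no
  Pos 7: window 'bb' -> MATCH
  Pos 8: window 'bb' -> MATCH
  Pos 9: window 'bd' -> no
  Pos 10: window 'd' -> no
Total matches: 4

4


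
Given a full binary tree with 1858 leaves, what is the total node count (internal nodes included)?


Leaf nodes (terminals): 1858
Internal nodes = n - 1 = 1858 - 1 = 1857
Total = leaves + internal = 1858 + 1857 = 3715

3715


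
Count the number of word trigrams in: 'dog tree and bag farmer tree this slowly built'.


Word trigrams from [9] words:
  Trigram 1: (dog tree and)
  Trigram 2: (tree and bag)
  Trigram 3: (and bag farmer)
  Trigram 4: (bag farmer tree)
  Trigram 5: (farmer tree this)
  Trigram 6: (tree this slowly)
  Trigram 7: (this slowly built)
Total word trigrams: 9 - 2 = 7

7


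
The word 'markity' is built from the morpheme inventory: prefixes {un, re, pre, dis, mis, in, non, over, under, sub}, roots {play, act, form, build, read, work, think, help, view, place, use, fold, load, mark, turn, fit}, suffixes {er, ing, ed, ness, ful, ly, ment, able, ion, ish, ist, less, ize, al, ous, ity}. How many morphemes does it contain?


Segmenting 'markity' against the inventory:
  'mark' -> root (morpheme 1)
  'ity' -> suffix (morpheme 2)
Total morphemes: 2

2


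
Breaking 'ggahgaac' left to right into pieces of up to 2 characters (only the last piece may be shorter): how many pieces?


'ggahgaac' has 8 characters.
Chunking with max size 2:
  Chunk 1: 'gg' (positions 0-1)
  Chunk 2: 'ah' (positions 2-3)
  Chunk 3: 'ga' (positions 4-5)
  Chunk 4: 'ac' (positions 6-7)
Total chunks: ceil(8 / 2) = 4

4


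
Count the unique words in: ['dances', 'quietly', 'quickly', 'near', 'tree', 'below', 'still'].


Listing all tokens and tracking unique types:
  Token 1: 'dances' -> NEW (unique so far: 1)
  Token 2: 'quietly' -> NEW (unique so far: 2)
  Token 3: 'quickly' -> NEW (unique so far: 3)
  Token 4: 'near' -> NEW (unique so far: 4)
  Token 5: 'tree' -> NEW (unique so far: 5)
  Token 6: 'below' -> NEW (unique so far: 6)
  Token 7: 'still' -> NEW (unique so far: 7)
Unique types: ('below', 'dances', 'near', 'quickly', 'quietly', 'still', 'tree')
Vocabulary size: 7

7


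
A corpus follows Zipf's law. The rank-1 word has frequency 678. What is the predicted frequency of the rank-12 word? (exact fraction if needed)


Zipf's law: freq(rank) = f1 / rank
f1 = 678, rank = 12
freq = 678 / 12
GCD(678, 12) = 6
Simplified: 113/2

113/2


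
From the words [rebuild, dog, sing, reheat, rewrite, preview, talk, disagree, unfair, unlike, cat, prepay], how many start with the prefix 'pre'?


Checking each word for prefix 'pre':
  'rebuild' -> no (count: 0)
  'dog' -> no (count: 0)
  'sing' -> no (count: 0)
  'reheat' -> no (count: 0)
  'rewrite' -> no (count: 0)
  'preview' -> YES, starts with 'pre' (count: 1)
  'talk' -> no (count: 1)
  'disagree' -> no (count: 1)
  'unfair' -> no (count: 1)
  'unlike' -> no (count: 1)
  'cat' -> no (count: 1)
  'prepay' -> YES, starts with 'pre' (count: 2)
Total with prefix 'pre': 2

2


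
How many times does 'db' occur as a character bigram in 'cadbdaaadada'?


Scanning 'cadbdaaadada' for bigram 'db':
  Position 0: 'ca' -> no
  Position 1: 'ad' -> no
  Position 2: 'db' -> MATCH
  Position 3: 'bd' -> no
  Position 4: 'da' -> no
  Position 5: 'aa' -> no
  Position 6: 'aa' -> no
  Position 7: 'ad' -> no
  Position 8: 'da' -> no
  Position 9: 'ad' -> no
  Position 10: 'da' -> no
Total matches: 1

1


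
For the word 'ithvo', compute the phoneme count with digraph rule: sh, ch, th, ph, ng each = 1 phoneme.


Parsing 'ithvo' greedily, digraphs first:
  'i' -> vowel phoneme (phonemes so far: 1)
  'th' -> digraph (1 consonant phoneme) (phonemes so far: 2)
  'v' -> consonant phoneme (phonemes so far: 3)
  'o' -> vowel phoneme (phonemes so far: 4)
Total phonemes: 4

4


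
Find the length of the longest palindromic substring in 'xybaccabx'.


Scanning 'xybaccabx' for palindromic substrings.
Substring at positions 2-7: 'baccab'.
Check: reverse('baccab') = 'baccab' -> palindrome confirmed.
Neighbouring characters ('y' / 'x') break symmetry, so it cannot extend further.
No longer palindromic substring exists; longest length = 6

6


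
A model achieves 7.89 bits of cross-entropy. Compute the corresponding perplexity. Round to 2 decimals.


Perplexity formula: PP = 2^H
H = 7.89
PP = 2^7.89
Decompose: 2^7.89 = 2^7 * 2^0.89
2^7 = 128, 2^0.89 ~ 1.8531761
PP ~ 128 * 1.8531761 = 237.2065408
Rounded to 2 decimals: 237.21

237.21


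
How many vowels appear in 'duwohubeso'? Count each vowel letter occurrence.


Scanning each character of 'duwohubeso':
  Position 1: 'd' -> consonant (running count: 0)
  Position 2: 'u' -> vowel (running count: 1)
  Position 3: 'w' -> consonant (running count: 1)
  Position 4: 'o' -> vowel (running count: 2)
  Position 5: 'h' -> consonant (running count: 2)
  Position 6: 'u' -> vowel (running count: 3)
  Position 7: 'b' -> consonant (running count: 3)
  Position 8: 'e' -> vowel (running count: 4)
  Position 9: 's' -> consonant (running count: 4)
  Position 10: 'o' -> vowel (running count: 5)
Total vowels: 5

5


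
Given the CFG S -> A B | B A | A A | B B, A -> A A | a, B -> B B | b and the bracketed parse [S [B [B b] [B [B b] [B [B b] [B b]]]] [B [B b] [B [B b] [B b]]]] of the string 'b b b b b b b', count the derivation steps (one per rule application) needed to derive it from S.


Every bracketed nonterminal node [X ...] in the tree is produced by exactly one rule application.
Reading the tree off as a leftmost derivation:
  Step 1: S  =>  B B   (applied S -> B B)
  Step 2: B B  =>  B B B   (applied B -> B B)
  Step 3: B B B  =>  b B B   (applied B -> b)
  Step 4: b B B  =>  b B B B   (applied B -> B B)
  Step 5: b B B B  =>  b b B B   (applied B -> b)
  Step 6: b b B B  =>  b b B B B   (applied B -> B B)
  Step 7: b b B B B  =>  b b b B B   (applied B -> b)
  Step 8: b b b B B  =>  b b b b B   (applied B -> b)
  Step 9: b b b b B  =>  b b b b B B   (applied B -> B B)
  Step 10: b b b b B B  =>  b b b b b B   (applied B -> b)
  Step 11: b b b b b B  =>  b b b b b B B   (applied B -> B B)
  Step 12: b b b b b B B  =>  b b b b b b B   (applied B -> b)
  Step 13: b b b b b b B  =>  b b b b b b b   (applied B -> b)
Final yield: b b b b b b b
Total rewrite steps: 13

13


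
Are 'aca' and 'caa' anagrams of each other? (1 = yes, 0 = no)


Sort characters of 'aca': 'aac'
Sort characters of 'caa': 'aac'
Sorted forms match -> they ARE anagrams
Result: 1

1


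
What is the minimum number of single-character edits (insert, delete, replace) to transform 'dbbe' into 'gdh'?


Building DP table for s1='dbbe' (len 4) and s2='gdh' (len 3):
       g  d  h
    0  1  2  3
  d 1  1  1  2
  b 2  2  2  2
  b 3  3  3  3
  e 4  4  4  4
Edit distance = dp[4][3] = 4

4


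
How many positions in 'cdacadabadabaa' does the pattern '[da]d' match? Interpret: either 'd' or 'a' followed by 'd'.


Pattern: [da]d means either 'd' or 'a' followed by 'd'.
Scanning 'cdacadabadabaa' position-by-position:
  Pos 0: window 'cd' -> no
  Pos 1: window 'da' -> no
  Pos 2: window 'ac' -> no
  Pos 3: window 'ca' -> no
  Pos 4: window 'ad' -> MATCH
  Pos 5: window 'da' -> no
  Pos 6: window 'ab' -> no
  Pos 7: window 'ba' -> no
  Pos 8: window 'ad' -> MATCH
  Pos 9: window 'da' -> no
  Pos 10: window 'ab' -> no
  Pos 11: window 'ba' -> no
  Pos 12: window 'aa' -> no
  Pos 13: window 'a' -> no
Total matches: 2

2


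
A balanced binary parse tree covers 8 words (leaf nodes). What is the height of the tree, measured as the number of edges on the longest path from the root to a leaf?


In a balanced binary tree with n leaves the deepest leaf is ceil(log2(n)) edges below the root.
log2(8) = 3.0000
ceil(3.0000) = 3
height (edges) = 3

3


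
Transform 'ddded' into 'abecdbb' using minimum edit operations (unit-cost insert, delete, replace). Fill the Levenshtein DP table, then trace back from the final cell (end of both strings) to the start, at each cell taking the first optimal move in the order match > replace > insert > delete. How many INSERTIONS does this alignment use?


Edit distance = 6. Backtracking from cell (5, 7) with preference match > replace > insert > delete,
then listing the resulting alignment 'ddded' -> 'abecdbb' left to right:
  Step 1: insert 'a' [insertion #1]
  Step 2: insert 'b' [insertion #2]
  Step 3: replace d->e
  Step 4: replace d->c
  Step 5: keep 'd'
  Step 6: replace e->b
  Step 7: replace d->b
Total insertions: 2

2


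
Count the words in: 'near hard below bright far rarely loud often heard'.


Counting words by splitting on spaces:
  Word 1: 'near'
  Word 2: 'hard'
  Word 3: 'below'
  Word 4: 'bright'
  Word 5: 'far'
  Word 6: 'rarely'
  Word 7: 'loud'
  Word 8: 'often'
  Word 9: 'heard'
Total words: 9

9


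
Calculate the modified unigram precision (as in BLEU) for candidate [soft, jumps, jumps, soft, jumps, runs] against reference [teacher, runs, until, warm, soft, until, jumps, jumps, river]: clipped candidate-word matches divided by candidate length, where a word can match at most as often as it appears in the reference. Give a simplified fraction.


Reference word counts: {'jumps': 2, 'river': 1, 'runs': 1, 'soft': 1, 'teacher': 1, 'until': 2, 'warm': 1}
Checking each candidate word (with clipping):
  'soft' -> in reference (ref count 1, used 1/1) -> match (matches: 1)
  'jumps' -> in reference (ref count 2, used 1/2) -> match (matches: 2)
  'jumps' -> in reference (ref count 2, used 2/2) -> match (matches: 3)
  'soft' -> ref count 1 already used up (1/1) -> clipped, no match (matches: 3)
  'jumps' -> ref count 2 already used up (2/2) -> clipped, no match (matches: 3)
  'runs' -> in reference (ref count 1, used 1/1) -> match (matches: 4)
Clipped matches: 4, Candidate length: 6
Precision = 4/6 = 2/3

2/3


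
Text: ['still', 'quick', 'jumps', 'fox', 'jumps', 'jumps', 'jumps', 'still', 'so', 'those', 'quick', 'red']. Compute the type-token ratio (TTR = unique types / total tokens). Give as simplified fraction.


Tokens: 12
Unique types: ('fox', 'jumps', 'quick', 'red', 'so', 'still', 'those') = 7
TTR = 7/12
Already in lowest terms.

7/12


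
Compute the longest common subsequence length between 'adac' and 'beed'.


DP table for LCS of 'adac' and 'beed':
       b  e  e  d
    0  0  0  0  0
  a 0  0  0  0  0
  d 0  0  0  0  1
  a 0  0  0  0  1
  c 0  0  0  0  1
LCS: 'd'
LCS length = 1

1


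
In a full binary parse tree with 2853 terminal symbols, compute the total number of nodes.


Leaf nodes (terminals): 2853
Internal nodes = n - 1 = 2853 - 1 = 2852
Total = leaves + internal = 2853 + 2852 = 5705

5705


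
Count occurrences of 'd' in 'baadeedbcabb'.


Scanning 'baadeedbcabb' for 'd':
  Position 3: 'd' -> MATCH (count: 1)
  Position 6: 'd' -> MATCH (count: 2)
Total occurrences of 'd': 2

2


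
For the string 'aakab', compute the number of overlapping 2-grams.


String 'aakab' has length L = 5.
Number of overlapping n-grams = L - n + 1
Substituting: 5 - 2 + 1 = 4

4


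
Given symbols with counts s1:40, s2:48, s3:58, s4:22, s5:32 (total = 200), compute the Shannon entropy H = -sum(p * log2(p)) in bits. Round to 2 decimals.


Computing entropy H = -sum(p_i * log2(p_i)):
  s1: p = 40/200 = 0.2000, -p*log2(p) = 0.4644
  s2: p = 48/200 = 0.2400, -p*log2(p) = 0.4941
  s3: p = 58/200 = 0.2900, -p*log2(p) = 0.5179
  s4: p = 22/200 = 0.1100, -p*log2(p) = 0.3503
  s5: p = 32/200 = 0.1600, -p*log2(p) = 0.4230
H = sum of terms = 2.2497
Rounded to 2 decimals: 2.25

2.25


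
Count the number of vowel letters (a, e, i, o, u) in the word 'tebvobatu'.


Scanning each character of 'tebvobatu':
  Position 1: 't' -> consonant (running count: 0)
  Position 2: 'e' -> vowel (running count: 1)
  Position 3: 'b' -> consonant (running count: 1)
  Position 4: 'v' -> consonant (running count: 1)
  Position 5: 'o' -> vowel (running count: 2)
  Position 6: 'b' -> consonant (running count: 2)
  Position 7: 'a' -> vowel (running count: 3)
  Position 8: 't' -> consonant (running count: 3)
  Position 9: 'u' -> vowel (running count: 4)
Total vowels: 4

4


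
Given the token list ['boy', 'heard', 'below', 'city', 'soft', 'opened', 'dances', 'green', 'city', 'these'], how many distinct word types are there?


Listing all tokens and tracking unique types:
  Token 1: 'boy' -> NEW (unique so far: 1)
  Token 2: 'heard' -> NEW (unique so far: 2)
  Token 3: 'below' -> NEW (unique so far: 3)
  Token 4: 'city' -> NEW (unique so far: 4)
  Token 5: 'soft' -> NEW (unique so far: 5)
  Token 6: 'opened' -> NEW (unique so far: 6)
  Token 7: 'dances' -> NEW (unique so far: 7)
  Token 8: 'green' -> NEW (unique so far: 8)
  Token 9: 'city' -> duplicate (unique so far: 8)
  Token 10: 'these' -> NEW (unique so far: 9)
Unique types: ('below', 'boy', 'city', 'dances', 'green', 'heard', 'opened', 'soft', 'these')
Vocabulary size: 9

9


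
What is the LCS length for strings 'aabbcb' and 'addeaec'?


DP table for LCS of 'aabbcb' and 'addeaec':
       a  d  d  e  a  e  c
    0  0  0  0  0  0  0  0
  a 0  1  1  1  1  1  1  1
  a 0  1  1  1  1  2  2  2
  b 0  1  1  1  1  2  2  2
  b 0  1  1  1  1  2  2  2
  c 0  1  1  1  1  2  2  3
  b 0  1  1  1  1  2  2  3
LCS: 'aac'
LCS length = 3

3


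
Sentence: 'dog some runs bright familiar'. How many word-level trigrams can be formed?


Word trigrams from [5] words:
  Trigram 1: (dog some runs)
  Trigram 2: (some runs bright)
  Trigram 3: (runs bright familiar)
Total word trigrams: 5 - 2 = 3

3


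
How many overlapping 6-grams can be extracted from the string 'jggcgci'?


String 'jggcgci' has length L = 7.
Number of overlapping n-grams = L - n + 1
Substituting: 7 - 6 + 1 = 2

2


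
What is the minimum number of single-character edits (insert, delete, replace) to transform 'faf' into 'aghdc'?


Building DP table for s1='faf' (len 3) and s2='aghdc' (len 5):
       a  g  h  d  c
    0  1  2  3  4  5
  f 1  1  2  3  4  5
  a 2  1  2  3  4  5
  f 3  2  2  3  4  5
Edit distance = dp[3][5] = 5

5


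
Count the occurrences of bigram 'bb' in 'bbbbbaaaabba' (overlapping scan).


Scanning 'bbbbbaaaabba' for bigram 'bb':
  Position 0: 'bb' -> MATCH
  Position 1: 'bb' -> MATCH
  Position 2: 'bb' -> MATCH
  Position 3: 'bb' -> MATCH
  Position 4: 'ba' -> no
  Position 5: 'aa' -> no
  Position 6: 'aa' -> no
  Position 7: 'aa' -> no
  Position 8: 'ab' -> no
  Position 9: 'bb' -> MATCH
  Position 10: 'ba' -> no
Total matches: 5

5


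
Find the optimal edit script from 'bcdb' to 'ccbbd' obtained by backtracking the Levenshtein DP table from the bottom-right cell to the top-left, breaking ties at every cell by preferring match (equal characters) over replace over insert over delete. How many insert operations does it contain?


Edit distance = 3. Backtracking from cell (4, 5) with preference match > replace > insert > delete,
then listing the resulting alignment 'bcdb' -> 'ccbbd' left to right:
  Step 1: replace b->c
  Step 2: keep 'c'
  Step 3: replace d->b
  Step 4: keep 'b'
  Step 5: insert 'd' [insertion #1]
Total insertions: 1

1


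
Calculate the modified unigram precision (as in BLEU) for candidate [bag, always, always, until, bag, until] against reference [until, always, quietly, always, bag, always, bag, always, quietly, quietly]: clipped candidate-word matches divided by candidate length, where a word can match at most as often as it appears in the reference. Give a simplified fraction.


Reference word counts: {'always': 4, 'bag': 2, 'quietly': 3, 'until': 1}
Checking each candidate word (with clipping):
  'bag' -> in reference (ref count 2, used 1/2) -> match (matches: 1)
  'always' -> in reference (ref count 4, used 1/4) -> match (matches: 2)
  'always' -> in reference (ref count 4, used 2/4) -> match (matches: 3)
  'until' -> in reference (ref count 1, used 1/1) -> match (matches: 4)
  'bag' -> in reference (ref count 2, used 2/2) -> match (matches: 5)
  'until' -> ref count 1 already used up (1/1) -> clipped, no match (matches: 5)
Clipped matches: 5, Candidate length: 6
Precision = 5/6

5/6


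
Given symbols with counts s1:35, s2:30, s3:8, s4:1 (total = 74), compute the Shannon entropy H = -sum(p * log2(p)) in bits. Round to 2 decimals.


Computing entropy H = -sum(p_i * log2(p_i)):
  s1: p = 35/74 = 0.4730, -p*log2(p) = 0.5109
  s2: p = 30/74 = 0.4054, -p*log2(p) = 0.5281
  s3: p = 8/74 = 0.1081, -p*log2(p) = 0.3470
  s4: p = 1/74 = 0.0135, -p*log2(p) = 0.0839
H = sum of terms = 1.4699
Rounded to 2 decimals: 1.47

1.47


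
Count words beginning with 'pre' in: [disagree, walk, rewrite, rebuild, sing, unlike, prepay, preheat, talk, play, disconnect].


Checking each word for prefix 'pre':
  'disagree' -> no (count: 0)
  'walk' -> no (count: 0)
  'rewrite' -> no (count: 0)
  'rebuild' -> no (count: 0)
  'sing' -> no (count: 0)
  'unlike' -> no (count: 0)
  'prepay' -> YES, starts with 'pre' (count: 1)
  'preheat' -> YES, starts with 'pre' (count: 2)
  'talk' -> no (count: 2)
  'play' -> no (count: 2)
  'disconnect' -> no (count: 2)
Total with prefix 'pre': 2

2


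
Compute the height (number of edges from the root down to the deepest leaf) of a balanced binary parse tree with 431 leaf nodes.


In a balanced binary tree with n leaves the deepest leaf is ceil(log2(n)) edges below the root.
log2(431) = 8.7515
ceil(8.7515) = 9
height (edges) = 9

9


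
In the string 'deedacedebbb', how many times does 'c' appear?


Scanning 'deedacedebbb' for 'c':
  Position 5: 'c' -> MATCH (count: 1)
Total occurrences of 'c': 1

1


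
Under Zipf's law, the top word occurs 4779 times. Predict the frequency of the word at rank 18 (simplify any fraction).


Zipf's law: freq(rank) = f1 / rank
f1 = 4779, rank = 18
freq = 4779 / 18
GCD(4779, 18) = 9
Simplified: 531/2

531/2


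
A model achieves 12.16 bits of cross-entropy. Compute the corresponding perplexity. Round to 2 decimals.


Perplexity formula: PP = 2^H
H = 12.16
PP = 2^12.16
Decompose: 2^12.16 = 2^12 * 2^0.16
2^12 = 4096, 2^0.16 ~ 1.1172871
PP ~ 4096 * 1.1172871 = 4576.4079616
Rounded to 2 decimals: 4576.41

4576.41


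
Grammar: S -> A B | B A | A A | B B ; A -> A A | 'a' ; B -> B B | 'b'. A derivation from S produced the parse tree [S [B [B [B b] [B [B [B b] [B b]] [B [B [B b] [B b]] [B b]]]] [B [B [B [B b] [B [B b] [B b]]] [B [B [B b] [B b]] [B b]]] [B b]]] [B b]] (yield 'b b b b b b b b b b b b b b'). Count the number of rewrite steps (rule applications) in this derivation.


Every bracketed nonterminal node [X ...] in the tree is produced by exactly one rule application.
Reading the tree off as a leftmost derivation:
  Step 1: S  =>  B B   (applied S -> B B)
  Step 2: B B  =>  B B B   (applied B -> B B)
  Step 3: B B B  =>  B B B B   (applied B -> B B)
  Step 4: B B B B  =>  b B B B   (applied B -> b)
  Step 5: b B B B  =>  b B B B B   (applied B -> B B)
  Step 6: b B B B B  =>  b B B B B B   (applied B -> B B)
  Step 7: b B B B B B  =>  b b B B B B   (applied B -> b)
  Step 8: b b B B B B  =>  b b b B B B   (applied B -> b)
  Step 9: b b b B B B  =>  b b b B B B B   (applied B -> B B)
  Step 10: b b b B B B B  =>  b b b B B B B B   (applied B -> B B)
  Step 11: b b b B B B B B  =>  b b b b B B B B   (applied B -> b)
  Step 12: b b b b B B B B  =>  b b b b b B B B   (applied B -> b)
  Step 13: b b b b b B B B  =>  b b b b b b B B   (applied B -> b)
  Step 14: b b b b b b B B  =>  b b b b b b B B B   (applied B -> B B)
  Step 15: b b b b b b B B B  =>  b b b b b b B B B B   (applied B -> B B)
  Step 16: b b b b b b B B B B  =>  b b b b b b B B B B B   (applied B -> B B)
  Step 17: b b b b b b B B B B B  =>  b b b b b b b B B B B   (applied B -> b)
  Step 18: b b b b b b b B B B B  =>  b b b b b b b B B B B B   (applied B -> B B)
  Step 19: b b b b b b b B B B B B  =>  b b b b b b b b B B B B   (applied B -> b)
  Step 20: b b b b b b b b B B B B  =>  b b b b b b b b b B B B   (applied B -> b)
  Step 21: b b b b b b b b b B B B  =>  b b b b b b b b b B B B B   (applied B -> B B)
  Step 22: b b b b b b b b b B B B B  =>  b b b b b b b b b B B B B B   (applied B -> B B)
  Step 23: b b b b b b b b b B B B B B  =>  b b b b b b b b b b B B B B   (applied B -> b)
  Step 24: b b b b b b b b b b B B B B  =>  b b b b b b b b b b b B B B   (applied B -> b)
  Step 25: b b b b b b b b b b b B B B  =>  b b b b b b b b b b b b B B   (applied B -> b)
  Step 26: b b b b b b b b b b b b B B  =>  b b b b b b b b b b b b b B   (applied B -> b)
  Step 27: b b b b b b b b b b b b b B  =>  b b b b b b b b b b b b b b   (applied B -> b)
Final yield: b b b b b b b b b b b b b b
Total rewrite steps: 27

27


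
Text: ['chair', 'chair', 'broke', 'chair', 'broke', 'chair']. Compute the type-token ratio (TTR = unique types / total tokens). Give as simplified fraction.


Tokens: 6
Unique types: ('broke', 'chair') = 2
TTR = 2/6
Simplify: divide both by 2 -> 1/3
TTR = 1/3

1/3


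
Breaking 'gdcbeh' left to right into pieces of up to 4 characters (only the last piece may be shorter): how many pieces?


'gdcbeh' has 6 characters.
Chunking with max size 4:
  Chunk 1: 'gdcb' (positions 0-3)
  Chunk 2: 'eh' (positions 4-5)
Total chunks: ceil(6 / 4) = 2

2


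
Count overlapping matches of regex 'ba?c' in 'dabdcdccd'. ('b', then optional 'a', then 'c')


Pattern: ba?c means 'b', then optional 'a', then 'c'.
Scanning 'dabdcdccd' position-by-position:
  Pos 0: window 'dab' -> no
  Pos 1: window 'abd' -> no
  Pos 2: window 'bdc' -> no
  Pos 3: window 'dcd' -> no
  Pos 4: window 'cdc' -> no
  Pos 5: window 'dcc' -> no
  Pos 6: window 'ccd' -> no
  Pos 7: window 'cd' -> no
  Pos 8: window 'd' -> no
Total matches: 0

0


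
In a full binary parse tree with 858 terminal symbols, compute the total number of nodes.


Leaf nodes (terminals): 858
Internal nodes = n - 1 = 858 - 1 = 857
Total = leaves + internal = 858 + 857 = 1715

1715


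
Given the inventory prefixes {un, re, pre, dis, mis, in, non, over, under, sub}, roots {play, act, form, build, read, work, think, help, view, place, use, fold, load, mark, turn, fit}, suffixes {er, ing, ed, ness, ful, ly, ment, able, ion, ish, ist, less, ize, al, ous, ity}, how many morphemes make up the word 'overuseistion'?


Segmenting 'overuseistion' against the inventory:
  'over' -> prefix (morpheme 1)
  'use' -> root (morpheme 2)
  'ist' -> suffix (morpheme 3)
  'ion' -> suffix (morpheme 4)
Total morphemes: 4

4


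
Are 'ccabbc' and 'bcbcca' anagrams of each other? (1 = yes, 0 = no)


Sort characters of 'ccabbc': 'abbccc'
Sort characters of 'bcbcca': 'abbccc'
Sorted forms match -> they ARE anagrams
Result: 1

1
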